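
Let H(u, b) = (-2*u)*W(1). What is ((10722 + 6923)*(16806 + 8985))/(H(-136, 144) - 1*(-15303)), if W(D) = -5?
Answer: 455082195/13943 ≈ 32639.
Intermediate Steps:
H(u, b) = 10*u (H(u, b) = -2*u*(-5) = 10*u)
((10722 + 6923)*(16806 + 8985))/(H(-136, 144) - 1*(-15303)) = ((10722 + 6923)*(16806 + 8985))/(10*(-136) - 1*(-15303)) = (17645*25791)/(-1360 + 15303) = 455082195/13943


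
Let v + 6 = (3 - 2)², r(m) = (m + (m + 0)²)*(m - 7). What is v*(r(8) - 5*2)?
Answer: -310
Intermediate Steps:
r(m) = (-7 + m)*(m + m²) (r(m) = (m + m²)*(-7 + m) = (-7 + m)*(m + m²))
v = -5 (v = -6 + (3 - 2)² = -6 + 1² = -6 + 1 = -5)
v*(r(8) - 5*2) = -5*(8*(-7 + 8² - 6*8) - 5*2) = -5*(8*(-7 + 64 - 48) - 10) = -5*(8*9 - 10) = -5*(72 - 10) = -5*62 = -310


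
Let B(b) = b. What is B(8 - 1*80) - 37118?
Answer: -37190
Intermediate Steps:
B(8 - 1*80) - 37118 = (8 - 1*80) - 37118 = (8 - 80) - 37118 = -72 - 37118 = -37190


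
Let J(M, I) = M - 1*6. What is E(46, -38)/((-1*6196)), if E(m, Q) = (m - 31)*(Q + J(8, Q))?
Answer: 135/1549 ≈ 0.087153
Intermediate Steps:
J(M, I) = -6 + M (J(M, I) = M - 6 = -6 + M)
E(m, Q) = (-31 + m)*(2 + Q) (E(m, Q) = (m - 31)*(Q + (-6 + 8)) = (-31 + m)*(Q + 2) = (-31 + m)*(2 + Q))
E(46, -38)/((-1*6196)) = (-62 - 31*(-38) + 2*46 - 38*46)/((-1*6196)) = (-62 + 1178 + 92 - 1748)/(-6196) = -540*(-1/6196) = 135/1549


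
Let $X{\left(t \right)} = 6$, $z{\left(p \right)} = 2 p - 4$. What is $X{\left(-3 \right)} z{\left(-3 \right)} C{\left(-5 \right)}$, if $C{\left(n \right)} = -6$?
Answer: $360$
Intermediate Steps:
$z{\left(p \right)} = -4 + 2 p$
$X{\left(-3 \right)} z{\left(-3 \right)} C{\left(-5 \right)} = 6 \left(-4 + 2 \left(-3\right)\right) \left(-6\right) = 6 \left(-4 - 6\right) \left(-6\right) = 6 \left(-10\right) \left(-6\right) = \left(-60\right) \left(-6\right) = 360$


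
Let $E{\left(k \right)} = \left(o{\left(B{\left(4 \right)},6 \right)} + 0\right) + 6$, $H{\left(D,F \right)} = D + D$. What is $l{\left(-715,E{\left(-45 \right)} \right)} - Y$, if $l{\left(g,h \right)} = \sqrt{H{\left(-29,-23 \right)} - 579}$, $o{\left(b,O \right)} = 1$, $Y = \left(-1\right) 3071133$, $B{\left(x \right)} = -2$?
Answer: $3071133 + 7 i \sqrt{13} \approx 3.0711 \cdot 10^{6} + 25.239 i$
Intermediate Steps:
$H{\left(D,F \right)} = 2 D$
$Y = -3071133$
$E{\left(k \right)} = 7$ ($E{\left(k \right)} = \left(1 + 0\right) + 6 = 1 + 6 = 7$)
$l{\left(g,h \right)} = 7 i \sqrt{13}$ ($l{\left(g,h \right)} = \sqrt{2 \left(-29\right) - 579} = \sqrt{-58 - 579} = \sqrt{-637} = 7 i \sqrt{13}$)
$l{\left(-715,E{\left(-45 \right)} \right)} - Y = 7 i \sqrt{13} - -3071133 = 7 i \sqrt{13} + 3071133 = 3071133 + 7 i \sqrt{13}$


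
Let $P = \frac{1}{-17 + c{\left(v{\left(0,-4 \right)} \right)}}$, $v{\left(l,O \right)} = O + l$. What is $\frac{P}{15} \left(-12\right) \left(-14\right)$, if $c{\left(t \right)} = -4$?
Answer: $- \frac{8}{15} \approx -0.53333$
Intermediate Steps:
$P = - \frac{1}{21}$ ($P = \frac{1}{-17 - 4} = \frac{1}{-21} = - \frac{1}{21} \approx -0.047619$)
$\frac{P}{15} \left(-12\right) \left(-14\right) = - \frac{1}{21 \cdot 15} \left(-12\right) \left(-14\right) = \left(- \frac{1}{21}\right) \frac{1}{15} \left(-12\right) \left(-14\right) = \left(- \frac{1}{315}\right) \left(-12\right) \left(-14\right) = \frac{4}{105} \left(-14\right) = - \frac{8}{15}$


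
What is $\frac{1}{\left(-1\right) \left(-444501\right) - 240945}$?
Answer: $\frac{1}{203556} \approx 4.9127 \cdot 10^{-6}$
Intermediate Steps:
$\frac{1}{\left(-1\right) \left(-444501\right) - 240945} = \frac{1}{444501 - 240945} = \frac{1}{203556}$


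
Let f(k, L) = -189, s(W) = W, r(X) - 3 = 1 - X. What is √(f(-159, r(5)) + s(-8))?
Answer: I*√197 ≈ 14.036*I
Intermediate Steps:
r(X) = 4 - X (r(X) = 3 + (1 - X) = 4 - X)
√(f(-159, r(5)) + s(-8)) = √(-189 - 8) = √(-197) = I*√197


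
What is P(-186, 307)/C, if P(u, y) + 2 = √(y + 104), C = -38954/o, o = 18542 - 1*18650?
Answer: -108/19477 + 54*√411/19477 ≈ 0.050662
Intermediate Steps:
o = -108 (o = 18542 - 18650 = -108)
C = 19477/54 (C = -38954/(-108) = -38954*(-1/108) = 19477/54 ≈ 360.69)
P(u, y) = -2 + √(104 + y) (P(u, y) = -2 + √(y + 104) = -2 + √(104 + y))
P(-186, 307)/C = (-2 + √(104 + 307))/(19477/54) = (-2 + √411)*(54/19477) = -108/19477 + 54*√411/19477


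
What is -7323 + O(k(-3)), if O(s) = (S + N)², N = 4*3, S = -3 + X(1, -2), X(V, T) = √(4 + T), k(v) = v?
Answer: -7240 + 18*√2 ≈ -7214.5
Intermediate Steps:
S = -3 + √2 (S = -3 + √(4 - 2) = -3 + √2 ≈ -1.5858)
N = 12
O(s) = (9 + √2)² (O(s) = ((-3 + √2) + 12)² = (9 + √2)²)
-7323 + O(k(-3)) = -7323 + (9 + √2)²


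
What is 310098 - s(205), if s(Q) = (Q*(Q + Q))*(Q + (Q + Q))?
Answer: -51380652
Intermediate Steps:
s(Q) = 6*Q³ (s(Q) = (Q*(2*Q))*(Q + 2*Q) = (2*Q²)*(3*Q) = 6*Q³)
310098 - s(205) = 310098 - 6*205³ = 310098 - 6*8615125 = 310098 - 1*51690750 = 310098 - 51690750 = -51380652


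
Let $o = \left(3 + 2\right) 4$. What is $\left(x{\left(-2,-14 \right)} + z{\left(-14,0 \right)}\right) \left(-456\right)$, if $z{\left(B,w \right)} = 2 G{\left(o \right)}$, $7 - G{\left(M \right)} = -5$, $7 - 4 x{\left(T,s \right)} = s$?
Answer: $-13338$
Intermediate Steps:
$o = 20$ ($o = 5 \cdot 4 = 20$)
$x{\left(T,s \right)} = \frac{7}{4} - \frac{s}{4}$
$G{\left(M \right)} = 12$ ($G{\left(M \right)} = 7 - -5 = 7 + 5 = 12$)
$z{\left(B,w \right)} = 24$ ($z{\left(B,w \right)} = 2 \cdot 12 = 24$)
$\left(x{\left(-2,-14 \right)} + z{\left(-14,0 \right)}\right) \left(-456\right) = \left(\left(\frac{7}{4} - - \frac{7}{2}\right) + 24\right) \left(-456\right) = \left(\left(\frac{7}{4} + \frac{7}{2}\right) + 24\right) \left(-456\right) = \left(\frac{21}{4} + 24\right) \left(-456\right) = \frac{117}{4} \left(-456\right) = -13338$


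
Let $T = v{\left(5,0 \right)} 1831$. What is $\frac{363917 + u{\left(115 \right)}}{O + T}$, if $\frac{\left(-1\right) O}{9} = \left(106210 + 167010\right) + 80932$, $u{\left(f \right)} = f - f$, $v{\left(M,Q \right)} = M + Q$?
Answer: $- \frac{363917}{3178213} \approx -0.1145$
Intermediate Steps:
$u{\left(f \right)} = 0$
$T = 9155$ ($T = \left(5 + 0\right) 1831 = 5 \cdot 1831 = 9155$)
$O = -3187368$ ($O = - 9 \left(\left(106210 + 167010\right) + 80932\right) = - 9 \left(273220 + 80932\right) = \left(-9\right) 354152 = -3187368$)
$\frac{363917 + u{\left(115 \right)}}{O + T} = \frac{363917 + 0}{-3187368 + 9155} = \frac{363917}{-3178213} = 363917 \left(- \frac{1}{3178213}\right) = - \frac{363917}{3178213}$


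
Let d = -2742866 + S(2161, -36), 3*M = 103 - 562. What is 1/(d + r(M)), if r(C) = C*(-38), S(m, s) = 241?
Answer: -1/2736811 ≈ -3.6539e-7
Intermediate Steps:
M = -153 (M = (103 - 562)/3 = (1/3)*(-459) = -153)
r(C) = -38*C
d = -2742625 (d = -2742866 + 241 = -2742625)
1/(d + r(M)) = 1/(-2742625 - 38*(-153)) = 1/(-2742625 + 5814) = 1/(-2736811) = -1/2736811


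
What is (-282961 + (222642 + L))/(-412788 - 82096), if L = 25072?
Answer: 1137/15964 ≈ 0.071223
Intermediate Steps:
(-282961 + (222642 + L))/(-412788 - 82096) = (-282961 + (222642 + 25072))/(-412788 - 82096) = (-282961 + 247714)/(-494884) = -35247*(-1/494884) = 1137/15964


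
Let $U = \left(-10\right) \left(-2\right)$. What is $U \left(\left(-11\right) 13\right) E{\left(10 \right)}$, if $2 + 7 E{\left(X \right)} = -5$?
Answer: $2860$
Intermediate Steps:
$U = 20$
$E{\left(X \right)} = -1$ ($E{\left(X \right)} = - \frac{2}{7} + \frac{1}{7} \left(-5\right) = - \frac{2}{7} - \frac{5}{7} = -1$)
$U \left(\left(-11\right) 13\right) E{\left(10 \right)} = 20 \left(\left(-11\right) 13\right) \left(-1\right) = 20 \left(-143\right) \left(-1\right) = \left(-2860\right) \left(-1\right) = 2860$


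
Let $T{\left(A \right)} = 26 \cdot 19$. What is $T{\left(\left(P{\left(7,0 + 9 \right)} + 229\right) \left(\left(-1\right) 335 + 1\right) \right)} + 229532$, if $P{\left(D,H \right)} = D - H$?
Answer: $230026$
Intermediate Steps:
$T{\left(A \right)} = 494$
$T{\left(\left(P{\left(7,0 + 9 \right)} + 229\right) \left(\left(-1\right) 335 + 1\right) \right)} + 229532 = 494 + 229532 = 230026$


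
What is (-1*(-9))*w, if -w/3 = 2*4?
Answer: -216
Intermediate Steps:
w = -24 (w = -6*4 = -3*8 = -24)
(-1*(-9))*w = -1*(-9)*(-24) = 9*(-24) = -216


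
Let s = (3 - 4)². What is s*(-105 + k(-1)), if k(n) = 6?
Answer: -99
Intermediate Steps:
s = 1 (s = (-1)² = 1)
s*(-105 + k(-1)) = 1*(-105 + 6) = 1*(-99) = -99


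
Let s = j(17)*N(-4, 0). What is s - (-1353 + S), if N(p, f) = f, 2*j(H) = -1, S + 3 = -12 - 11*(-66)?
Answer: 642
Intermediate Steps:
S = 711 (S = -3 + (-12 - 11*(-66)) = -3 + (-12 + 726) = -3 + 714 = 711)
j(H) = -½ (j(H) = (½)*(-1) = -½)
s = 0 (s = -½*0 = 0)
s - (-1353 + S) = 0 - (-1353 + 711) = 0 - 1*(-642) = 0 + 642 = 642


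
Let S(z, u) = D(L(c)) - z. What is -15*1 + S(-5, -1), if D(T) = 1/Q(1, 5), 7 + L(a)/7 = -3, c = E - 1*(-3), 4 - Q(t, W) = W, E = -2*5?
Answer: -11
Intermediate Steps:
E = -10
Q(t, W) = 4 - W
c = -7 (c = -10 - 1*(-3) = -10 + 3 = -7)
L(a) = -70 (L(a) = -49 + 7*(-3) = -49 - 21 = -70)
D(T) = -1 (D(T) = 1/(4 - 1*5) = 1/(4 - 5) = 1/(-1) = -1)
S(z, u) = -1 - z
-15*1 + S(-5, -1) = -15*1 + (-1 - 1*(-5)) = -15 + (-1 + 5) = -15 + 4 = -11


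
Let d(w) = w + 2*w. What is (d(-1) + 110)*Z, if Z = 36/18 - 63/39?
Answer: 535/13 ≈ 41.154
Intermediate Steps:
d(w) = 3*w
Z = 5/13 (Z = 36*(1/18) - 63*1/39 = 2 - 21/13 = 5/13 ≈ 0.38462)
(d(-1) + 110)*Z = (3*(-1) + 110)*(5/13) = (-3 + 110)*(5/13) = 107*(5/13) = 535/13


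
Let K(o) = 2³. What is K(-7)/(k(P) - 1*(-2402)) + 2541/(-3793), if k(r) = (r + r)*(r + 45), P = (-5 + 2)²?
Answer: -4271495/6398791 ≈ -0.66755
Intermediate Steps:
K(o) = 8
P = 9 (P = (-3)² = 9)
k(r) = 2*r*(45 + r) (k(r) = (2*r)*(45 + r) = 2*r*(45 + r))
K(-7)/(k(P) - 1*(-2402)) + 2541/(-3793) = 8/(2*9*(45 + 9) - 1*(-2402)) + 2541/(-3793) = 8/(2*9*54 + 2402) + 2541*(-1/3793) = 8/(972 + 2402) - 2541/3793 = 8/3374 - 2541/3793 = 8*(1/3374) - 2541/3793 = 4/1687 - 2541/3793 = -4271495/6398791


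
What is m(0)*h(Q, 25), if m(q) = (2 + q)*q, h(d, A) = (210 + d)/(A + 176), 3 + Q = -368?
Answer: 0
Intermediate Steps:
Q = -371 (Q = -3 - 368 = -371)
h(d, A) = (210 + d)/(176 + A)
m(q) = q*(2 + q)
m(0)*h(Q, 25) = (0*(2 + 0))*((210 - 371)/(176 + 25)) = (0*2)*(-161/201) = 0*((1/201)*(-161)) = 0*(-161/201) = 0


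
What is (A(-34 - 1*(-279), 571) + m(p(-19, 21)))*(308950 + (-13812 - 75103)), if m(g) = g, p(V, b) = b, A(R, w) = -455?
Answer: -95495190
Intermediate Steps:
(A(-34 - 1*(-279), 571) + m(p(-19, 21)))*(308950 + (-13812 - 75103)) = (-455 + 21)*(308950 + (-13812 - 75103)) = -434*(308950 - 88915) = -434*220035 = -95495190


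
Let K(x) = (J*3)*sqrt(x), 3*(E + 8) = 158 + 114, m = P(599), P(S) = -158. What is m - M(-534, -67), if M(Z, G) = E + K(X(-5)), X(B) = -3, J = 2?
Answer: -722/3 - 6*I*sqrt(3) ≈ -240.67 - 10.392*I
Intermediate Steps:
m = -158
E = 248/3 (E = -8 + (158 + 114)/3 = -8 + (1/3)*272 = -8 + 272/3 = 248/3 ≈ 82.667)
K(x) = 6*sqrt(x) (K(x) = (2*3)*sqrt(x) = 6*sqrt(x))
M(Z, G) = 248/3 + 6*I*sqrt(3) (M(Z, G) = 248/3 + 6*sqrt(-3) = 248/3 + 6*(I*sqrt(3)) = 248/3 + 6*I*sqrt(3))
m - M(-534, -67) = -158 - (248/3 + 6*I*sqrt(3)) = -158 + (-248/3 - 6*I*sqrt(3)) = -722/3 - 6*I*sqrt(3)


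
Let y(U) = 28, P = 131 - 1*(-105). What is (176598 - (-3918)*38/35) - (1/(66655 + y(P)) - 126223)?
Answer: 716683477742/2333905 ≈ 3.0708e+5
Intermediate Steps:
P = 236 (P = 131 + 105 = 236)
(176598 - (-3918)*38/35) - (1/(66655 + y(P)) - 126223) = (176598 - (-3918)*38/35) - (1/(66655 + 28) - 126223) = (176598 - (-3918)*38*(1/35)) - (1/66683 - 126223) = (176598 - (-3918)*38/35) - (1/66683 - 126223) = (176598 - 1*(-148884/35)) - 1*(-8416928308/66683) = (176598 + 148884/35) + 8416928308/66683 = 6329814/35 + 8416928308/66683 = 716683477742/2333905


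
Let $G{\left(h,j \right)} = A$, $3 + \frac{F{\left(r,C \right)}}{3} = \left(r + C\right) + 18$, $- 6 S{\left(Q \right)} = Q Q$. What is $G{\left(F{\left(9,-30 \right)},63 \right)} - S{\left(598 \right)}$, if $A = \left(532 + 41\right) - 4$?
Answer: $\frac{180509}{3} \approx 60170.0$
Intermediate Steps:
$S{\left(Q \right)} = - \frac{Q^{2}}{6}$ ($S{\left(Q \right)} = - \frac{Q Q}{6} = - \frac{Q^{2}}{6}$)
$A = 569$ ($A = 573 - 4 = 569$)
$F{\left(r,C \right)} = 45 + 3 C + 3 r$ ($F{\left(r,C \right)} = -9 + 3 \left(\left(r + C\right) + 18\right) = -9 + 3 \left(\left(C + r\right) + 18\right) = -9 + 3 \left(18 + C + r\right) = -9 + \left(54 + 3 C + 3 r\right) = 45 + 3 C + 3 r$)
$G{\left(h,j \right)} = 569$
$G{\left(F{\left(9,-30 \right)},63 \right)} - S{\left(598 \right)} = 569 - - \frac{598^{2}}{6} = 569 - \left(- \frac{1}{6}\right) 357604 = 569 - - \frac{178802}{3} = 569 + \frac{178802}{3} = \frac{180509}{3}$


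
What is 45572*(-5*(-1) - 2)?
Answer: 136716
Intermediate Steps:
45572*(-5*(-1) - 2) = 45572*(5 - 2) = 45572*3 = 136716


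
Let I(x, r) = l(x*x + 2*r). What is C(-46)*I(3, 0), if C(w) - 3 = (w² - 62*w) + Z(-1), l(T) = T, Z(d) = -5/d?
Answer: 44784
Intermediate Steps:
I(x, r) = x² + 2*r (I(x, r) = x*x + 2*r = x² + 2*r)
C(w) = 8 + w² - 62*w (C(w) = 3 + ((w² - 62*w) - 5/(-1)) = 3 + ((w² - 62*w) - 5*(-1)) = 3 + ((w² - 62*w) + 5) = 3 + (5 + w² - 62*w) = 8 + w² - 62*w)
C(-46)*I(3, 0) = (8 + (-46)² - 62*(-46))*(3² + 2*0) = (8 + 2116 + 2852)*(9 + 0) = 4976*9 = 44784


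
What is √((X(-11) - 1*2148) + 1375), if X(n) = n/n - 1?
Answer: I*√773 ≈ 27.803*I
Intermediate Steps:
X(n) = 0 (X(n) = 1 - 1 = 0)
√((X(-11) - 1*2148) + 1375) = √((0 - 1*2148) + 1375) = √((0 - 2148) + 1375) = √(-2148 + 1375) = √(-773) = I*√773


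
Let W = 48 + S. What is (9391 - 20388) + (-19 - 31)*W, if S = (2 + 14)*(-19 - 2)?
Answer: 3403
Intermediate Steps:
S = -336 (S = 16*(-21) = -336)
W = -288 (W = 48 - 336 = -288)
(9391 - 20388) + (-19 - 31)*W = (9391 - 20388) + (-19 - 31)*(-288) = -10997 - 50*(-288) = -10997 + 14400 = 3403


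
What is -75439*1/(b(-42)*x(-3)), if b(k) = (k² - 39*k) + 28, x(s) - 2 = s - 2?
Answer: 10777/1470 ≈ 7.3313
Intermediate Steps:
x(s) = s (x(s) = 2 + (s - 2) = 2 + (-2 + s) = s)
b(k) = 28 + k² - 39*k
-75439*1/(b(-42)*x(-3)) = -75439*(-1/(3*(28 + (-42)² - 39*(-42)))) = -75439*(-1/(3*(28 + 1764 + 1638))) = -75439/((-3*3430)) = -75439/(-10290) = -75439*(-1/10290) = 10777/1470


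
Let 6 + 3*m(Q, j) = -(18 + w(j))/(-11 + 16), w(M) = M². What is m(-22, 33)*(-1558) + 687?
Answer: 593917/5 ≈ 1.1878e+5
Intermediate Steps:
m(Q, j) = -16/5 - j²/15 (m(Q, j) = -2 + (-(18 + j²)/(-11 + 16))/3 = -2 + (-(18 + j²)/5)/3 = -2 + (-(18/5 + j²/5))/3 = -2 + (-18/5 - j²/5)/3 = -2 + (-6/5 - j²/15) = -16/5 - j²/15)
m(-22, 33)*(-1558) + 687 = (-16/5 - 1/15*33²)*(-1558) + 687 = (-16/5 - 1/15*1089)*(-1558) + 687 = (-16/5 - 363/5)*(-1558) + 687 = -379/5*(-1558) + 687 = 590482/5 + 687 = 593917/5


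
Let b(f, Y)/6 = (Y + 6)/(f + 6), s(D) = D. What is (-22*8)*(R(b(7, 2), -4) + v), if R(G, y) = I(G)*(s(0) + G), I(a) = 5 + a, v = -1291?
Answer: 37444880/169 ≈ 2.2157e+5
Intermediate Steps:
b(f, Y) = 6*(6 + Y)/(6 + f) (b(f, Y) = 6*((Y + 6)/(f + 6)) = 6*((6 + Y)/(6 + f)) = 6*(6 + Y)/(6 + f))
R(G, y) = G*(5 + G) (R(G, y) = (5 + G)*(0 + G) = (5 + G)*G = G*(5 + G))
(-22*8)*(R(b(7, 2), -4) + v) = (-22*8)*((6*(6 + 2)/(6 + 7))*(5 + 6*(6 + 2)/(6 + 7)) - 1291) = -176*((6*8/13)*(5 + 6*8/13) - 1291) = -176*((6*(1/13)*8)*(5 + 6*(1/13)*8) - 1291) = -176*(48*(5 + 48/13)/13 - 1291) = -176*((48/13)*(113/13) - 1291) = -176*(5424/169 - 1291) = -176*(-212755/169) = 37444880/169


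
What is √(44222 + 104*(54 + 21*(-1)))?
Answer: √47654 ≈ 218.30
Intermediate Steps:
√(44222 + 104*(54 + 21*(-1))) = √(44222 + 104*(54 - 21)) = √(44222 + 104*33) = √(44222 + 3432) = √47654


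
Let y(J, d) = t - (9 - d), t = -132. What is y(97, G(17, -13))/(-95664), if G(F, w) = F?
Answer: 31/23916 ≈ 0.0012962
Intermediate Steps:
y(J, d) = -141 + d (y(J, d) = -132 - (9 - d) = -132 + (-9 + d) = -141 + d)
y(97, G(17, -13))/(-95664) = (-141 + 17)/(-95664) = -124*(-1/95664) = 31/23916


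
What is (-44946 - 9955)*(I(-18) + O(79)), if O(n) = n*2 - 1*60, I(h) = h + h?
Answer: -3403862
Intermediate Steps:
I(h) = 2*h
O(n) = -60 + 2*n (O(n) = 2*n - 60 = -60 + 2*n)
(-44946 - 9955)*(I(-18) + O(79)) = (-44946 - 9955)*(2*(-18) + (-60 + 2*79)) = -54901*(-36 + (-60 + 158)) = -54901*(-36 + 98) = -54901*62 = -3403862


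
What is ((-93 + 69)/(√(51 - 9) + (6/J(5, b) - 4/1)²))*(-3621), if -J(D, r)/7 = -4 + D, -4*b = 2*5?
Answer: 2461295088/617747 - 104328252*√42/617747 ≈ 2889.8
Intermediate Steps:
b = -5/2 ≈ -2.5000
J(D, r) = 28 - 7*D (J(D, r) = -7*(-4 + D) = 28 - 7*D)
((-93 + 69)/(√(51 - 9) + (6/J(5, b) - 4/1)²))*(-3621) = ((-93 + 69)/(√(51 - 9) + (6/(28 - 7*5) - 4/1)²))*(-3621) = -24/(√42 + (6/(28 - 35) - 4*1)²)*(-3621) = -24/(√42 + (6/(-7) - 4)²)*(-3621) = -24/(√42 + (6*(-⅐) - 4)²)*(-3621) = -24/(√42 + (-6/7 - 4)²)*(-3621) = -24/(√42 + (-34/7)²)*(-3621) = -24/(√42 + 1156/49)*(-3621) = -24/(1156/49 + √42)*(-3621) = 86904/(1156/49 + √42)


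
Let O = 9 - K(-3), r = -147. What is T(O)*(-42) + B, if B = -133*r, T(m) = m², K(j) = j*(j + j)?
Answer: 16149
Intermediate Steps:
K(j) = 2*j² (K(j) = j*(2*j) = 2*j²)
O = -9 (O = 9 - 2*(-3)² = 9 - 2*9 = 9 - 1*18 = 9 - 18 = -9)
B = 19551 (B = -133*(-147) = 19551)
T(O)*(-42) + B = (-9)²*(-42) + 19551 = 81*(-42) + 19551 = -3402 + 19551 = 16149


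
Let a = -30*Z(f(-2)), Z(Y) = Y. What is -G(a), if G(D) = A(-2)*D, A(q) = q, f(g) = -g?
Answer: -120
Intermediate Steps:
a = -60 (a = -(-30)*(-2) = -30*2 = -60)
G(D) = -2*D
-G(a) = -(-2)*(-60) = -1*120 = -120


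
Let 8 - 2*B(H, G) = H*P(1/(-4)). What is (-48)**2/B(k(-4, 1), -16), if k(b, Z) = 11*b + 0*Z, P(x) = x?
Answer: -1536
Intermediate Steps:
k(b, Z) = 11*b (k(b, Z) = 11*b + 0 = 11*b)
B(H, G) = 4 + H/8 (B(H, G) = 4 - H/(2*(-4)) = 4 - H*(-1)/(2*4) = 4 - (-1)*H/8 = 4 + H/8)
(-48)**2/B(k(-4, 1), -16) = (-48)**2/(4 + (11*(-4))/8) = 2304/(4 + (1/8)*(-44)) = 2304/(4 - 11/2) = 2304/(-3/2) = 2304*(-2/3) = -1536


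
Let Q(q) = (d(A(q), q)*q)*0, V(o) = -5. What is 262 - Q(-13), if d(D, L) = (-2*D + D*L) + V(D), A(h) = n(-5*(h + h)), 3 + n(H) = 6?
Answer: 262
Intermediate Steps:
n(H) = 3 (n(H) = -3 + 6 = 3)
A(h) = 3
d(D, L) = -5 - 2*D + D*L (d(D, L) = (-2*D + D*L) - 5 = -5 - 2*D + D*L)
Q(q) = 0 (Q(q) = ((-5 - 2*3 + 3*q)*q)*0 = ((-5 - 6 + 3*q)*q)*0 = ((-11 + 3*q)*q)*0 = (q*(-11 + 3*q))*0 = 0)
262 - Q(-13) = 262 - 1*0 = 262 + 0 = 262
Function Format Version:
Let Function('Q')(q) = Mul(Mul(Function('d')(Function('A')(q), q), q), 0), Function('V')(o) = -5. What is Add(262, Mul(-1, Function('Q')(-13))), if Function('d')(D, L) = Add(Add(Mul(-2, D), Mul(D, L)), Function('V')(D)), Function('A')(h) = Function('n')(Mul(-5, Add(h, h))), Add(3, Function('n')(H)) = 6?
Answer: 262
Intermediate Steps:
Function('n')(H) = 3 (Function('n')(H) = Add(-3, 6) = 3)
Function('A')(h) = 3
Function('d')(D, L) = Add(-5, Mul(-2, D), Mul(D, L)) (Function('d')(D, L) = Add(Add(Mul(-2, D), Mul(D, L)), -5) = Add(-5, Mul(-2, D), Mul(D, L)))
Function('Q')(q) = 0 (Function('Q')(q) = Mul(Mul(Add(-5, Mul(-2, 3), Mul(3, q)), q), 0) = Mul(Mul(Add(-5, -6, Mul(3, q)), q), 0) = Mul(Mul(Add(-11, Mul(3, q)), q), 0) = Mul(Mul(q, Add(-11, Mul(3, q))), 0) = 0)
Add(262, Mul(-1, Function('Q')(-13))) = Add(262, Mul(-1, 0)) = Add(262, 0) = 262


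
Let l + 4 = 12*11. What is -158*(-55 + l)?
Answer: -11534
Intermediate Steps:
l = 128 (l = -4 + 12*11 = -4 + 132 = 128)
-158*(-55 + l) = -158*(-55 + 128) = -158*73 = -11534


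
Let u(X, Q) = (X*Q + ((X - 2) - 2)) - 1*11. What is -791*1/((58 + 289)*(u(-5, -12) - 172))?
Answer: 791/45804 ≈ 0.017269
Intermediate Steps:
u(X, Q) = -15 + X + Q*X (u(X, Q) = (Q*X + ((-2 + X) - 2)) - 11 = (Q*X + (-4 + X)) - 11 = (-4 + X + Q*X) - 11 = -15 + X + Q*X)
-791*1/((58 + 289)*(u(-5, -12) - 172)) = -791*1/((58 + 289)*((-15 - 5 - 12*(-5)) - 172)) = -791*1/(347*((-15 - 5 + 60) - 172)) = -791*1/(347*(40 - 172)) = -791/((-132*347)) = -791/(-45804) = -791*(-1/45804) = 791/45804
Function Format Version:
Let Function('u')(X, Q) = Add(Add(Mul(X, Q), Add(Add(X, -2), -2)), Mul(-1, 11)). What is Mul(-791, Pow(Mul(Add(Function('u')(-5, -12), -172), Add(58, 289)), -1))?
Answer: Rational(791, 45804) ≈ 0.017269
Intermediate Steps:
Function('u')(X, Q) = Add(-15, X, Mul(Q, X)) (Function('u')(X, Q) = Add(Add(Mul(Q, X), Add(Add(-2, X), -2)), -11) = Add(Add(Mul(Q, X), Add(-4, X)), -11) = Add(Add(-4, X, Mul(Q, X)), -11) = Add(-15, X, Mul(Q, X)))
Mul(-791, Pow(Mul(Add(Function('u')(-5, -12), -172), Add(58, 289)), -1)) = Mul(-791, Pow(Mul(Add(Add(-15, -5, Mul(-12, -5)), -172), Add(58, 289)), -1)) = Mul(-791, Pow(Mul(Add(Add(-15, -5, 60), -172), 347), -1)) = Mul(-791, Pow(Mul(Add(40, -172), 347), -1)) = Mul(-791, Pow(Mul(-132, 347), -1)) = Mul(-791, Pow(-45804, -1)) = Mul(-791, Rational(-1, 45804)) = Rational(791, 45804)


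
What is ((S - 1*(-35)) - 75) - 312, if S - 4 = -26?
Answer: -374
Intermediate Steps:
S = -22 (S = 4 - 26 = -22)
((S - 1*(-35)) - 75) - 312 = ((-22 - 1*(-35)) - 75) - 312 = ((-22 + 35) - 75) - 312 = (13 - 75) - 312 = -62 - 312 = -374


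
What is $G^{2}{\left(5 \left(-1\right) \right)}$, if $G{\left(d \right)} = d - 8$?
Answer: $169$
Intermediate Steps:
$G{\left(d \right)} = -8 + d$ ($G{\left(d \right)} = d - 8 = -8 + d$)
$G^{2}{\left(5 \left(-1\right) \right)} = \left(-8 + 5 \left(-1\right)\right)^{2} = \left(-8 - 5\right)^{2} = \left(-13\right)^{2} = 169$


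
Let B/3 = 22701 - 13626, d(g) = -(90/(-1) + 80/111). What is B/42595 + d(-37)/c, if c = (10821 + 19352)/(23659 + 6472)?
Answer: 2561994561325/28531860357 ≈ 89.794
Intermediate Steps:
d(g) = 9910/111 (d(g) = -(90*(-1) + 80*(1/111)) = -(-90 + 80/111) = -1*(-9910/111) = 9910/111)
c = 30173/30131 ≈ 1.0014
B = 27225 (B = 3*(22701 - 13626) = 3*9075 = 27225)
B/42595 + d(-37)/c = 27225/42595 + 9910/(111*(30173/30131)) = 27225*(1/42595) + (9910/111)*(30131/30173) = 5445/8519 + 298598210/3349203 = 2561994561325/28531860357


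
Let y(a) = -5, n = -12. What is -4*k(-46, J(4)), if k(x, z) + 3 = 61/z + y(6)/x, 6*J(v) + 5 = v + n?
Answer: 37130/299 ≈ 124.18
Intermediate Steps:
J(v) = -17/6 + v/6 (J(v) = -5/6 + (v - 12)/6 = -5/6 + (-12 + v)/6 = -5/6 + (-2 + v/6) = -17/6 + v/6)
k(x, z) = -3 - 5/x + 61/z (k(x, z) = -3 + (61/z - 5/x) = -3 + (-5/x + 61/z) = -3 - 5/x + 61/z)
-4*k(-46, J(4)) = -4*(-3 - 5/(-46) + 61/(-17/6 + (1/6)*4)) = -4*(-3 - 5*(-1/46) + 61/(-17/6 + 2/3)) = -4*(-3 + 5/46 + 61/(-13/6)) = -4*(-3 + 5/46 + 61*(-6/13)) = -4*(-3 + 5/46 - 366/13) = -4*(-18565/598) = 37130/299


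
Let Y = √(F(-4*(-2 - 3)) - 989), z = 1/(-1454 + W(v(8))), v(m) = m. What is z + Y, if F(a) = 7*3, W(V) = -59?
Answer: -1/1513 + 22*I*√2 ≈ -0.00066094 + 31.113*I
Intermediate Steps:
z = -1/1513 (z = 1/(-1454 - 59) = 1/(-1513) = -1/1513 ≈ -0.00066094)
F(a) = 21
Y = 22*I*√2 (Y = √(21 - 989) = √(-968) = 22*I*√2 ≈ 31.113*I)
z + Y = -1/1513 + 22*I*√2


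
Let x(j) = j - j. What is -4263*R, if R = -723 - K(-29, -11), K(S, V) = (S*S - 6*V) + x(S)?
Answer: 6948690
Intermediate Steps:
x(j) = 0
K(S, V) = S² - 6*V (K(S, V) = (S*S - 6*V) + 0 = (S² - 6*V) + 0 = S² - 6*V)
R = -1630 (R = -723 - ((-29)² - 6*(-11)) = -723 - (841 + 66) = -723 - 1*907 = -723 - 907 = -1630)
-4263*R = -4263*(-1630) = 6948690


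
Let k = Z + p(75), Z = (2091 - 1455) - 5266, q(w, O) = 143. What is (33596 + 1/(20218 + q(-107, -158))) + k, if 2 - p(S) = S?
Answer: 588290374/20361 ≈ 28893.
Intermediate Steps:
Z = -4630 (Z = 636 - 5266 = -4630)
p(S) = 2 - S
k = -4703 (k = -4630 + (2 - 1*75) = -4630 + (2 - 75) = -4630 - 73 = -4703)
(33596 + 1/(20218 + q(-107, -158))) + k = (33596 + 1/(20218 + 143)) - 4703 = (33596 + 1/20361) - 4703 = 684048157/20361 - 4703 = 588290374/20361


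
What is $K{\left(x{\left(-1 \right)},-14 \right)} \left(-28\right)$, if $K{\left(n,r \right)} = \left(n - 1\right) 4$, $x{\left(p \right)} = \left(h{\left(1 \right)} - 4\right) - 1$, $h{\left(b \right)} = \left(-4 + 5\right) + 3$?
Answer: $224$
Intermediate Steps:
$h{\left(b \right)} = 4$ ($h{\left(b \right)} = 1 + 3 = 4$)
$x{\left(p \right)} = -1$ ($x{\left(p \right)} = \left(4 - 4\right) - 1 = 0 - 1 = -1$)
$K{\left(n,r \right)} = -4 + 4 n$ ($K{\left(n,r \right)} = \left(-1 + n\right) 4 = -4 + 4 n$)
$K{\left(x{\left(-1 \right)},-14 \right)} \left(-28\right) = \left(-4 + 4 \left(-1\right)\right) \left(-28\right) = \left(-4 - 4\right) \left(-28\right) = \left(-8\right) \left(-28\right) = 224$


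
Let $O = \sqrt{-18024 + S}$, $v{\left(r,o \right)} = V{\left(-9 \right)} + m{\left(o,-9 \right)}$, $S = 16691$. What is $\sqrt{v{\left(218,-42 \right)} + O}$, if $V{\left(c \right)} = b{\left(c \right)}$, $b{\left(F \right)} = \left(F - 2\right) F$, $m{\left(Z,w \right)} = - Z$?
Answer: $\sqrt{141 + i \sqrt{1333}} \approx 11.972 + 1.5248 i$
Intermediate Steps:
$b{\left(F \right)} = F \left(-2 + F\right)$ ($b{\left(F \right)} = \left(-2 + F\right) F = F \left(-2 + F\right)$)
$V{\left(c \right)} = c \left(-2 + c\right)$
$v{\left(r,o \right)} = 99 - o$ ($v{\left(r,o \right)} = - 9 \left(-2 - 9\right) - o = \left(-9\right) \left(-11\right) - o = 99 - o$)
$O = i \sqrt{1333}$ ($O = \sqrt{-18024 + 16691} = \sqrt{-1333} = i \sqrt{1333} \approx 36.51 i$)
$\sqrt{v{\left(218,-42 \right)} + O} = \sqrt{\left(99 - -42\right) + i \sqrt{1333}} = \sqrt{\left(99 + 42\right) + i \sqrt{1333}} = \sqrt{141 + i \sqrt{1333}}$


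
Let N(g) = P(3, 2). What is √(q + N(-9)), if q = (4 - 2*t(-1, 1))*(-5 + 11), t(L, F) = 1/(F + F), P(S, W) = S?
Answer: √21 ≈ 4.5826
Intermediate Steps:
t(L, F) = 1/(2*F)
N(g) = 3
q = 18 (q = (4 - 1/1)*(-5 + 11) = (4 - 1)*6 = 3*6 = 18)
√(q + N(-9)) = √(18 + 3) = √21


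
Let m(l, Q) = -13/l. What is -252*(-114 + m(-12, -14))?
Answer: 28455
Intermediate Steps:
-252*(-114 + m(-12, -14)) = -252*(-114 - 13/(-12)) = -252*(-114 - 13*(-1/12)) = -252*(-114 + 13/12) = -252*(-1355/12) = 28455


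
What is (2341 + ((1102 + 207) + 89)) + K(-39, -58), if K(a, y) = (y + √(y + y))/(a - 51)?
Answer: 168284/45 - I*√29/45 ≈ 3739.6 - 0.11967*I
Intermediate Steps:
K(a, y) = (y + √2*√y)/(-51 + a) (K(a, y) = (y + √(2*y))/(-51 + a) = (y + √2*√y)/(-51 + a))
(2341 + ((1102 + 207) + 89)) + K(-39, -58) = (2341 + ((1102 + 207) + 89)) + (-58 + √2*√(-58))/(-51 - 39) = (2341 + (1309 + 89)) + (-58 + √2*(I*√58))/(-90) = (2341 + 1398) - (-58 + 2*I*√29)/90 = 3739 + (29/45 - I*√29/45) = 168284/45 - I*√29/45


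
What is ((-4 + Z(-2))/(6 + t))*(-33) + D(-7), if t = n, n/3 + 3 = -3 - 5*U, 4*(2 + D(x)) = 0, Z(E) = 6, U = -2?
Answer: -17/3 ≈ -5.6667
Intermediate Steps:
D(x) = -2 (D(x) = -2 + (¼)*0 = -2 + 0 = -2)
n = 12 (n = -9 + 3*(-3 - 5*(-2)) = -9 + 3*(-3 + 10) = -9 + 3*7 = -9 + 21 = 12)
t = 12
((-4 + Z(-2))/(6 + t))*(-33) + D(-7) = ((-4 + 6)/(6 + 12))*(-33) - 2 = (2/18)*(-33) - 2 = (2*(1/18))*(-33) - 2 = (⅑)*(-33) - 2 = -11/3 - 2 = -17/3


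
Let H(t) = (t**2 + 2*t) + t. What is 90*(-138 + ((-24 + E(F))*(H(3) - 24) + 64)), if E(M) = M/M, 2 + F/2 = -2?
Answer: 5760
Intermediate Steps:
F = -8 (F = -4 + 2*(-2) = -4 - 4 = -8)
E(M) = 1
H(t) = t**2 + 3*t
90*(-138 + ((-24 + E(F))*(H(3) - 24) + 64)) = 90*(-138 + ((-24 + 1)*(3*(3 + 3) - 24) + 64)) = 90*(-138 + (-23*(3*6 - 24) + 64)) = 90*(-138 + (-23*(18 - 24) + 64)) = 90*(-138 + (-23*(-6) + 64)) = 90*(-138 + (138 + 64)) = 90*(-138 + 202) = 90*64 = 5760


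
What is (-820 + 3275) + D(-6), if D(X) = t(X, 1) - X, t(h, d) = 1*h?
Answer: 2455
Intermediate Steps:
t(h, d) = h
D(X) = 0 (D(X) = X - X = 0)
(-820 + 3275) + D(-6) = (-820 + 3275) + 0 = 2455 + 0 = 2455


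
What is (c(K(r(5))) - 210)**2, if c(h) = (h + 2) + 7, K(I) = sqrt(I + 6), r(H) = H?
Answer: (201 - sqrt(11))**2 ≈ 39079.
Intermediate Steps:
K(I) = sqrt(6 + I)
c(h) = 9 + h (c(h) = (2 + h) + 7 = 9 + h)
(c(K(r(5))) - 210)**2 = ((9 + sqrt(6 + 5)) - 210)**2 = ((9 + sqrt(11)) - 210)**2 = (-201 + sqrt(11))**2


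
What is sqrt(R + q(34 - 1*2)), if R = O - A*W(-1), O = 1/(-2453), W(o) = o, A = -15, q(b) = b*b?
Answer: 2*sqrt(1517840357)/2453 ≈ 31.765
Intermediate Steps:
q(b) = b**2
O = -1/2453 ≈ -0.00040766
R = -36796/2453 (R = -1/2453 - (-15)*(-1) = -1/2453 - 1*15 = -1/2453 - 15 = -36796/2453 ≈ -15.000)
sqrt(R + q(34 - 1*2)) = sqrt(-36796/2453 + (34 - 1*2)**2) = sqrt(-36796/2453 + (34 - 2)**2) = sqrt(-36796/2453 + 32**2) = sqrt(-36796/2453 + 1024) = sqrt(2475076/2453) = 2*sqrt(1517840357)/2453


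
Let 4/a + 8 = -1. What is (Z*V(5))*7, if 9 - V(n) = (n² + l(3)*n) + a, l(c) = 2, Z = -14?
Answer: 22540/9 ≈ 2504.4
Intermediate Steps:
a = -4/9 (a = 4/(-8 - 1) = 4/(-9) = 4*(-⅑) = -4/9 ≈ -0.44444)
V(n) = 85/9 - n² - 2*n (V(n) = 9 - ((n² + 2*n) - 4/9) = 9 - (-4/9 + n² + 2*n) = 9 + (4/9 - n² - 2*n) = 85/9 - n² - 2*n)
(Z*V(5))*7 = -14*(85/9 - 1*5² - 2*5)*7 = -14*(85/9 - 1*25 - 10)*7 = -14*(85/9 - 25 - 10)*7 = -14*(-230/9)*7 = (3220/9)*7 = 22540/9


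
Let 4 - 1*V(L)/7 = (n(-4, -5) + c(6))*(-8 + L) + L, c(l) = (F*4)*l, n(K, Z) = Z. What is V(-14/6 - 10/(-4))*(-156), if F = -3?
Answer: 654472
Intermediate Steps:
c(l) = -12*l (c(l) = (-3*4)*l = -12*l)
V(L) = -4284 + 532*L (V(L) = 28 - 7*((-5 - 12*6)*(-8 + L) + L) = 28 - 7*((-5 - 72)*(-8 + L) + L) = 28 - 7*(-77*(-8 + L) + L) = 28 - 7*((616 - 77*L) + L) = 28 - 7*(616 - 76*L) = 28 + (-4312 + 532*L) = -4284 + 532*L)
V(-14/6 - 10/(-4))*(-156) = (-4284 + 532*(-14/6 - 10/(-4)))*(-156) = (-4284 + 532*(-14*⅙ - 10*(-¼)))*(-156) = (-4284 + 532*(-7/3 + 5/2))*(-156) = (-4284 + 532*(⅙))*(-156) = (-4284 + 266/3)*(-156) = -12586/3*(-156) = 654472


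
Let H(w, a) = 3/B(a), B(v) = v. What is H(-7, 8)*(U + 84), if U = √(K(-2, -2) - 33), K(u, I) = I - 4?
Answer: 63/2 + 3*I*√39/8 ≈ 31.5 + 2.3419*I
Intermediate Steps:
K(u, I) = -4 + I
H(w, a) = 3/a
U = I*√39 (U = √((-4 - 2) - 33) = √(-6 - 33) = √(-39) = I*√39 ≈ 6.245*I)
H(-7, 8)*(U + 84) = (3/8)*(I*√39 + 84) = (3*(⅛))*(84 + I*√39) = 3*(84 + I*√39)/8 = 63/2 + 3*I*√39/8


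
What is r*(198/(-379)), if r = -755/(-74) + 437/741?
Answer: -1027851/182299 ≈ -5.6383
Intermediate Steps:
r = 31147/2886 (r = -755*(-1/74) + 437*(1/741) = 755/74 + 23/39 = 31147/2886 ≈ 10.792)
r*(198/(-379)) = 31147*(198/(-379))/2886 = 31147*(198*(-1/379))/2886 = (31147/2886)*(-198/379) = -1027851/182299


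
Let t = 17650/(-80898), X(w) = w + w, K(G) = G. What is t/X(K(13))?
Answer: -8825/1051674 ≈ -0.0083914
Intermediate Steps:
X(w) = 2*w
t = -8825/40449 (t = 17650*(-1/80898) = -8825/40449 ≈ -0.21818)
t/X(K(13)) = -8825/(40449*(2*13)) = -8825/40449/26 = -8825/40449*1/26 = -8825/1051674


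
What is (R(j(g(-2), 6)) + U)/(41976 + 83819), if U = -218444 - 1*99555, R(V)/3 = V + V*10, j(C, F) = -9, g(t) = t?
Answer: -318296/125795 ≈ -2.5303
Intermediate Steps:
R(V) = 33*V (R(V) = 3*(V + V*10) = 3*(V + 10*V) = 3*(11*V) = 33*V)
U = -317999 (U = -218444 - 99555 = -317999)
(R(j(g(-2), 6)) + U)/(41976 + 83819) = (33*(-9) - 317999)/(41976 + 83819) = (-297 - 317999)/125795 = -318296*1/125795 = -318296/125795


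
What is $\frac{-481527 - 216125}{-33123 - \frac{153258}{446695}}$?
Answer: $\frac{7600918540}{360878823} \approx 21.062$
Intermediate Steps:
$\frac{-481527 - 216125}{-33123 - \frac{153258}{446695}} = - \frac{697652}{-33123 - \frac{3738}{10895}} = - \frac{697652}{- \frac{360878823}{10895}} = \left(-697652\right) \left(- \frac{10895}{360878823}\right) = \frac{7600918540}{360878823}$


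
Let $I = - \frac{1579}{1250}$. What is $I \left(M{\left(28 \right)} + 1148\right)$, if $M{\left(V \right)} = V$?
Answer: $- \frac{928452}{625} \approx -1485.5$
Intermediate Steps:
$I = - \frac{1579}{1250}$ ($I = \left(-1579\right) \frac{1}{1250} = - \frac{1579}{1250} \approx -1.2632$)
$I \left(M{\left(28 \right)} + 1148\right) = - \frac{1579 \left(28 + 1148\right)}{1250} = \left(- \frac{1579}{1250}\right) 1176 = - \frac{928452}{625}$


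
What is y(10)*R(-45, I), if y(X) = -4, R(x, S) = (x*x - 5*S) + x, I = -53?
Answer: -8980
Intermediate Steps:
R(x, S) = x + x² - 5*S (R(x, S) = (x² - 5*S) + x = x + x² - 5*S)
y(10)*R(-45, I) = -4*(-45 + (-45)² - 5*(-53)) = -4*(-45 + 2025 + 265) = -4*2245 = -8980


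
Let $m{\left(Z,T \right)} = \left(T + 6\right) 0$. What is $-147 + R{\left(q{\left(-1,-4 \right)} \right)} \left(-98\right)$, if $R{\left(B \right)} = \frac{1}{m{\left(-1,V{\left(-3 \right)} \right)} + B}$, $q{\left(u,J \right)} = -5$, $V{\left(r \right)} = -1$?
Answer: $- \frac{637}{5} \approx -127.4$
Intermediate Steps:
$m{\left(Z,T \right)} = 0$ ($m{\left(Z,T \right)} = \left(6 + T\right) 0 = 0$)
$R{\left(B \right)} = \frac{1}{B}$ ($R{\left(B \right)} = \frac{1}{0 + B} = \frac{1}{B}$)
$-147 + R{\left(q{\left(-1,-4 \right)} \right)} \left(-98\right) = -147 + \frac{1}{-5} \left(-98\right) = -147 - - \frac{98}{5} = -147 + \frac{98}{5} = - \frac{637}{5}$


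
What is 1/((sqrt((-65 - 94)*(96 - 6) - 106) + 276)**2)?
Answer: 1/(16*(69 + I*sqrt(901))**2) ≈ 7.5254e-6 - 8.0757e-6*I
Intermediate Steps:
1/((sqrt((-65 - 94)*(96 - 6) - 106) + 276)**2) = 1/((sqrt(-159*90 - 106) + 276)**2) = 1/((sqrt(-14310 - 106) + 276)**2) = 1/((sqrt(-14416) + 276)**2) = 1/((4*I*sqrt(901) + 276)**2) = 1/((276 + 4*I*sqrt(901))**2) = (276 + 4*I*sqrt(901))**(-2)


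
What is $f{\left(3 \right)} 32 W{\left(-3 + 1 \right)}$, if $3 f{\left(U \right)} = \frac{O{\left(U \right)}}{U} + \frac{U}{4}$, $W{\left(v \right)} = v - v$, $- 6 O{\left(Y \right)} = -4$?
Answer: $0$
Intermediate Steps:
$O{\left(Y \right)} = \frac{2}{3}$ ($O{\left(Y \right)} = \left(- \frac{1}{6}\right) \left(-4\right) = \frac{2}{3}$)
$W{\left(v \right)} = 0$
$f{\left(U \right)} = \frac{U}{12} + \frac{2}{9 U}$ ($f{\left(U \right)} = \frac{\frac{2}{3 U} + \frac{U}{4}}{3} = \frac{\frac{U}{4} + \frac{2}{3 U}}{3} = \frac{U}{12} + \frac{2}{9 U}$)
$f{\left(3 \right)} 32 W{\left(-3 + 1 \right)} = \left(\frac{1}{12} \cdot 3 + \frac{2}{9 \cdot 3}\right) 32 \cdot 0 = \left(\frac{1}{4} + \frac{2}{9} \cdot \frac{1}{3}\right) 32 \cdot 0 = \left(\frac{1}{4} + \frac{2}{27}\right) 32 \cdot 0 = \frac{35}{108} \cdot 32 \cdot 0 = \frac{280}{27} \cdot 0 = 0$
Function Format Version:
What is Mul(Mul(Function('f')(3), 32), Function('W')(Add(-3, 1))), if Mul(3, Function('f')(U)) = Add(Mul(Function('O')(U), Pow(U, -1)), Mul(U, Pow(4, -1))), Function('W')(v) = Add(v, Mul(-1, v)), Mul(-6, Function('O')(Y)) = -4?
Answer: 0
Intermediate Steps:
Function('O')(Y) = Rational(2, 3) (Function('O')(Y) = Mul(Rational(-1, 6), -4) = Rational(2, 3))
Function('W')(v) = 0
Function('f')(U) = Add(Mul(Rational(1, 12), U), Mul(Rational(2, 9), Pow(U, -1))) (Function('f')(U) = Mul(Rational(1, 3), Add(Mul(Rational(2, 3), Pow(U, -1)), Mul(U, Pow(4, -1)))) = Mul(Rational(1, 3), Add(Mul(Rational(2, 3), Pow(U, -1)), Mul(U, Rational(1, 4)))) = Mul(Rational(1, 3), Add(Mul(Rational(2, 3), Pow(U, -1)), Mul(Rational(1, 4), U))) = Mul(Rational(1, 3), Add(Mul(Rational(1, 4), U), Mul(Rational(2, 3), Pow(U, -1)))) = Add(Mul(Rational(1, 12), U), Mul(Rational(2, 9), Pow(U, -1))))
Mul(Mul(Function('f')(3), 32), Function('W')(Add(-3, 1))) = Mul(Mul(Add(Mul(Rational(1, 12), 3), Mul(Rational(2, 9), Pow(3, -1))), 32), 0) = Mul(Mul(Add(Rational(1, 4), Mul(Rational(2, 9), Rational(1, 3))), 32), 0) = Mul(Mul(Add(Rational(1, 4), Rational(2, 27)), 32), 0) = Mul(Mul(Rational(35, 108), 32), 0) = Mul(Rational(280, 27), 0) = 0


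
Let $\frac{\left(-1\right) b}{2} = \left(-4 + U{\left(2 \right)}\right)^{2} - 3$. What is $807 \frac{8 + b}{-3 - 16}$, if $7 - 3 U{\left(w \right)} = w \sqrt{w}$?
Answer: $- \frac{5380}{19} + \frac{10760 \sqrt{2}}{57} \approx -16.194$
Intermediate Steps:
$U{\left(w \right)} = \frac{7}{3} - \frac{w^{\frac{3}{2}}}{3}$ ($U{\left(w \right)} = \frac{7}{3} - \frac{w \sqrt{w}}{3} = \frac{7}{3} - \frac{w^{\frac{3}{2}}}{3}$)
$b = 6 - 2 \left(- \frac{5}{3} - \frac{2 \sqrt{2}}{3}\right)^{2}$ ($b = - 2 \left(\left(-4 + \left(\frac{7}{3} - \frac{2^{\frac{3}{2}}}{3}\right)\right)^{2} - 3\right) = - 2 \left(\left(-4 + \left(\frac{7}{3} - \frac{2 \sqrt{2}}{3}\right)\right)^{2} - 3\right) = - 2 \left(\left(- \frac{5}{3} - \frac{2 \sqrt{2}}{3}\right)^{2} - 3\right) = - 2 \left(-3 + \left(- \frac{5}{3} - \frac{2 \sqrt{2}}{3}\right)^{2}\right) = 6 - 2 \left(- \frac{5}{3} - \frac{2 \sqrt{2}}{3}\right)^{2} \approx -7.6187$)
$807 \frac{8 + b}{-3 - 16} = 807 \frac{8 - \left(\frac{4}{3} + \frac{40 \sqrt{2}}{9}\right)}{-3 - 16} = 807 \frac{\frac{20}{3} - \frac{40 \sqrt{2}}{9}}{-19} = 807 \left(\frac{20}{3} - \frac{40 \sqrt{2}}{9}\right) \left(- \frac{1}{19}\right) = 807 \left(- \frac{20}{57} + \frac{40 \sqrt{2}}{171}\right) = - \frac{5380}{19} + \frac{10760 \sqrt{2}}{57}$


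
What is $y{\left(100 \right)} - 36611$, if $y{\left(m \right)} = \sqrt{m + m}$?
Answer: $-36611 + 10 \sqrt{2} \approx -36597.0$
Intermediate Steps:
$y{\left(m \right)} = \sqrt{2} \sqrt{m}$ ($y{\left(m \right)} = \sqrt{2 m} = \sqrt{2} \sqrt{m}$)
$y{\left(100 \right)} - 36611 = \sqrt{2} \sqrt{100} - 36611 = \sqrt{2} \cdot 10 - 36611 = 10 \sqrt{2} - 36611 = -36611 + 10 \sqrt{2}$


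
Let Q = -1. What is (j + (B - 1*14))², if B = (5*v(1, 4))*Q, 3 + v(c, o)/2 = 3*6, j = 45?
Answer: 14161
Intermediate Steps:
v(c, o) = 30 (v(c, o) = -6 + 2*(3*6) = -6 + 2*18 = -6 + 36 = 30)
B = -150 (B = (5*30)*(-1) = 150*(-1) = -150)
(j + (B - 1*14))² = (45 + (-150 - 1*14))² = (45 + (-150 - 14))² = (45 - 164)² = (-119)² = 14161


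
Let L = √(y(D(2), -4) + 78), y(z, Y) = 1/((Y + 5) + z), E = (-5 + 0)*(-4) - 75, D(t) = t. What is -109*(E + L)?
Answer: 5995 - 109*√705/3 ≈ 5030.3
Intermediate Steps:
E = -55 (E = -5*(-4) - 75 = 20 - 75 = -55)
y(z, Y) = 1/(5 + Y + z) (y(z, Y) = 1/((5 + Y) + z) = 1/(5 + Y + z))
L = √705/3 (L = √(1/(5 - 4 + 2) + 78) = √(1/3 + 78) = √(⅓ + 78) = √(235/3) = √705/3 ≈ 8.8506)
-109*(E + L) = -109*(-55 + √705/3) = 5995 - 109*√705/3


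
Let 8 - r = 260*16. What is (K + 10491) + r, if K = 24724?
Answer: 31063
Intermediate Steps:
r = -4152 (r = 8 - 260*16 = 8 - 1*4160 = 8 - 4160 = -4152)
(K + 10491) + r = (24724 + 10491) - 4152 = 35215 - 4152 = 31063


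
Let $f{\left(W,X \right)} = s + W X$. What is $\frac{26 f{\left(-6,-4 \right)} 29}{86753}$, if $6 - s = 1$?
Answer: $\frac{21866}{86753} \approx 0.25205$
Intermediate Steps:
$s = 5$ ($s = 6 - 1 = 5$)
$f{\left(W,X \right)} = 5 + W X$
$\frac{26 f{\left(-6,-4 \right)} 29}{86753} = \frac{26 \left(5 - -24\right) 29}{86753} = 26 \left(5 + 24\right) 29 \cdot \frac{1}{86753} = 26 \cdot 29 \cdot 29 \cdot \frac{1}{86753} = 754 \cdot 29 \cdot \frac{1}{86753} = 21866 \cdot \frac{1}{86753} = \frac{21866}{86753}$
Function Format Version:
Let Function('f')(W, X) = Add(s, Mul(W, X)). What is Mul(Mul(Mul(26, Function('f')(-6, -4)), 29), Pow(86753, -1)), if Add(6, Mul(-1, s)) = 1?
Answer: Rational(21866, 86753) ≈ 0.25205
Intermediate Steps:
s = 5 (s = Add(6, Mul(-1, 1)) = Add(6, -1) = 5)
Function('f')(W, X) = Add(5, Mul(W, X))
Mul(Mul(Mul(26, Function('f')(-6, -4)), 29), Pow(86753, -1)) = Mul(Mul(Mul(26, Add(5, Mul(-6, -4))), 29), Pow(86753, -1)) = Mul(Mul(Mul(26, Add(5, 24)), 29), Rational(1, 86753)) = Mul(Mul(Mul(26, 29), 29), Rational(1, 86753)) = Mul(Mul(754, 29), Rational(1, 86753)) = Mul(21866, Rational(1, 86753)) = Rational(21866, 86753)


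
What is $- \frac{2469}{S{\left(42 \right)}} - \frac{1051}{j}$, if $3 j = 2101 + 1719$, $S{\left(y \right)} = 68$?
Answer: $- \frac{602874}{16235} \approx -37.134$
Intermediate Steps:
$j = \frac{3820}{3}$ ($j = \frac{2101 + 1719}{3} = \frac{1}{3} \cdot 3820 = \frac{3820}{3} \approx 1273.3$)
$- \frac{2469}{S{\left(42 \right)}} - \frac{1051}{j} = - \frac{2469}{68} - \frac{1051}{\frac{3820}{3}} = \left(-2469\right) \frac{1}{68} - \frac{3153}{3820} = - \frac{2469}{68} - \frac{3153}{3820} = - \frac{602874}{16235}$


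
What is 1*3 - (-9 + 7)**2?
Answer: -1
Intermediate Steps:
1*3 - (-9 + 7)**2 = 3 - 1*(-2)**2 = 3 - 1*4 = 3 - 4 = -1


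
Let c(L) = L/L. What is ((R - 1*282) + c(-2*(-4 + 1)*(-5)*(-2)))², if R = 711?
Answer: 184900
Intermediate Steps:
c(L) = 1
((R - 1*282) + c(-2*(-4 + 1)*(-5)*(-2)))² = ((711 - 1*282) + 1)² = ((711 - 282) + 1)² = (429 + 1)² = 430² = 184900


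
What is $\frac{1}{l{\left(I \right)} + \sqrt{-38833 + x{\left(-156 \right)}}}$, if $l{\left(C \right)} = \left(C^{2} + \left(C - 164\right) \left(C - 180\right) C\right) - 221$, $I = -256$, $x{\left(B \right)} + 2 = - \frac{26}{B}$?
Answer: $- \frac{280880430}{13148969326397159} - \frac{i \sqrt{1398054}}{13148969326397159} \approx -2.1361 \cdot 10^{-8} - 8.9923 \cdot 10^{-14} i$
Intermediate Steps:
$x{\left(B \right)} = -2 - \frac{26}{B}$
$l{\left(C \right)} = -221 + C^{2} + C \left(-180 + C\right) \left(-164 + C\right)$ ($l{\left(C \right)} = \left(C^{2} + \left(-164 + C\right) \left(-180 + C\right) C\right) - 221 = \left(C^{2} + \left(-180 + C\right) \left(-164 + C\right) C\right) - 221 = \left(C^{2} + C \left(-180 + C\right) \left(-164 + C\right)\right) - 221 = -221 + C^{2} + C \left(-180 + C\right) \left(-164 + C\right)$)
$\frac{1}{l{\left(I \right)} + \sqrt{-38833 + x{\left(-156 \right)}}} = \frac{1}{\left(-221 + \left(-256\right)^{3} - 343 \left(-256\right)^{2} + 29520 \left(-256\right)\right) + \sqrt{-38833 - \left(2 + \frac{26}{-156}\right)}} = \frac{1}{\left(-221 - 16777216 - 22478848 - 7557120\right) + \sqrt{-38833 - \frac{11}{6}}} = \frac{1}{\left(-221 - 16777216 - 22478848 - 7557120\right) + \sqrt{-38833 + \left(-2 + \frac{1}{6}\right)}} = \frac{1}{-46813405 + \sqrt{-38833 - \frac{11}{6}}} = \frac{1}{-46813405 + \sqrt{- \frac{233009}{6}}} = \frac{1}{-46813405 + \frac{i \sqrt{1398054}}{6}}$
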